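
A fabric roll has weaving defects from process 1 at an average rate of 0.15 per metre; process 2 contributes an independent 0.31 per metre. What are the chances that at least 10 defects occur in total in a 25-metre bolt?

Independent Poisson processes superpose: combined rate λ = 0.15 + 0.31 = 0.46 per metre.
Over the interval, μ = 0.46 × 25 = 11.5 (a 25-metre bolt = 25 metres).
P(N ≥ 10) = 1 − P(N ≤ 9) ≈ 0.7112.

0.7112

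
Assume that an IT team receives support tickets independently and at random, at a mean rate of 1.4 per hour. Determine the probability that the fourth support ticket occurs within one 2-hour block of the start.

0.3081

Over the interval, μ = 1.4 × 2 = 2.8 (a 2-hour block = 2 hours).
The fourth arrival falls in the interval iff at least 4 events occur there: P(S_4 ≤ t) = P(N ≥ 4) = 1 − P(N ≤ 3) ≈ 0.3081.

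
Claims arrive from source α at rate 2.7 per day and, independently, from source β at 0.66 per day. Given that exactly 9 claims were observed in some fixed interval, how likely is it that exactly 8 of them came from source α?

0.3074

Given the total, each event is independently from source α with probability p = λ_α/(λ_α+λ_β) = 2.7/3.36 ≈ 0.8036.
So K ~ Binomial(9, 2.7/3.36): P(K = 8) = C(9,8) · (2.7/3.36)^8 · (0.66/3.36)^1 ≈ 0.3074.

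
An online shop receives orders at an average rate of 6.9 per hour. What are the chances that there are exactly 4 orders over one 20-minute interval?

Over the interval, μ = 6.9 × 1/3 = 2.3 (a 20-minute interval = 1/3 hours).
P(N = 4) = e^(−μ) μ^4/4! = e^(−2.3) · 2.3^4/24 ≈ 0.1169.

0.1169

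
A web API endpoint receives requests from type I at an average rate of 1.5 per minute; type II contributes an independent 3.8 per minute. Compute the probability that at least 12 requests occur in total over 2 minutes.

Independent Poisson processes superpose: combined rate λ = 1.5 + 3.8 = 5.3 per minute.
Over the interval, μ = 5.3 × 2 = 10.6 (2 minutes).
P(N ≥ 12) = 1 − P(N ≤ 11) ≈ 0.3731.

0.3731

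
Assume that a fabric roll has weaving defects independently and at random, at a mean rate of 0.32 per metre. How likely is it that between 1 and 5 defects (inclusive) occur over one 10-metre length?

0.8538

Over the interval, μ = 0.32 × 10 = 3.2 (a 10-metre length = 10 metres).
P(1 ≤ N ≤ 5) = Σ_{j=1}^{5} e^(−3.2) · 3.2^j/j! ≈ 0.8538.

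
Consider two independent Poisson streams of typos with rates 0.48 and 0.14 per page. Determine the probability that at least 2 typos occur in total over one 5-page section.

0.8153

Independent Poisson processes superpose: combined rate λ = 0.48 + 0.14 = 0.62 per page.
Over the interval, μ = 0.62 × 5 = 3.1 (a 5-page section = 5 pages).
P(N ≥ 2) = 1 − P(N ≤ 1) ≈ 0.8153.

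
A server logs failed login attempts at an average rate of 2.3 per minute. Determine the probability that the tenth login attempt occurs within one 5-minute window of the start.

Over the interval, μ = 2.3 × 5 = 11.5 (a 5-minute window = 5 minutes).
The tenth arrival falls in the interval iff at least 10 events occur there: P(S_10 ≤ t) = P(N ≥ 10) = 1 − P(N ≤ 9) ≈ 0.7112.

0.7112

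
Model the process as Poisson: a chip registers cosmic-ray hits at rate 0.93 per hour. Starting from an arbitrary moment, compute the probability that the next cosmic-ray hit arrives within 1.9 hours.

0.8292

Inter-arrival times are exponential with rate λ = 0.93 per hour.
P(T ≤ 1.9) = 1 − e^(−λt) = 1 − e^(−0.93 × 1.9) = 1 − e^(−1.767) ≈ 0.8292.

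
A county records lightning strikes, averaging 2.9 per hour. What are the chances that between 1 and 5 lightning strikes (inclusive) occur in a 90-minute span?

Over the interval, μ = 2.9 × 1.5 = 4.35 (a 90-minute span = 1.5 hours).
P(1 ≤ N ≤ 5) = Σ_{j=1}^{5} e^(−4.35) · 4.35^j/j! ≈ 0.7154.

0.7154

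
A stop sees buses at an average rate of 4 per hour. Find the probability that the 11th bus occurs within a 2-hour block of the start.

0.1841

Over the interval, μ = 4 × 2 = 8 (a 2-hour block = 2 hours).
The 11th arrival falls in the interval iff at least 11 events occur there: P(S_11 ≤ t) = P(N ≥ 11) = 1 − P(N ≤ 10) ≈ 0.1841.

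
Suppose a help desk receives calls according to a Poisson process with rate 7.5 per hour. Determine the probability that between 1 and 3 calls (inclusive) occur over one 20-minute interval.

Over the interval, μ = 7.5 × 1/3 = 2.5 (a 20-minute interval = 1/3 hours).
P(1 ≤ N ≤ 3) = Σ_{j=1}^{3} e^(−2.5) · 2.5^j/j! ≈ 0.6755.

0.6755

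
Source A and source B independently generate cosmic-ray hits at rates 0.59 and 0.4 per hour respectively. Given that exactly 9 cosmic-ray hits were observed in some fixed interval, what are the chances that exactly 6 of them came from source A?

Given the total, each event is independently from source A with probability p = λ_A/(λ_A+λ_B) = 0.59/0.99 ≈ 0.5960.
So K ~ Binomial(9, 0.59/0.99): P(K = 6) = C(9,6) · (0.59/0.99)^6 · (0.4/0.99)^3 ≈ 0.2482.

0.2482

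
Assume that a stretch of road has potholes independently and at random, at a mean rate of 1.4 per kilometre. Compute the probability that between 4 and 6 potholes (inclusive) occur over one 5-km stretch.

0.3679

Over the interval, μ = 1.4 × 5 = 7 (a 5-km stretch = 5 kilometres).
P(4 ≤ N ≤ 6) = Σ_{j=4}^{6} e^(−7) · 7^j/j! ≈ 0.3679.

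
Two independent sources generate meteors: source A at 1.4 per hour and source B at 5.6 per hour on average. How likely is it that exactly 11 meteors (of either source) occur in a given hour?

0.0452

Independent Poisson processes superpose: combined rate λ = 1.4 + 5.6 = 7 per hour.
So μ = 7.
P(N = 11) = e^(−7) · 7^11/11! ≈ 0.0452.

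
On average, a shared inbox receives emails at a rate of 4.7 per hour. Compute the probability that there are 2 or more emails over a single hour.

With mean μ = 4.7 per hour,
P(N ≥ 2) = 1 − P(N ≤ 1) = 1 − Σ_{j=0}^{1} e^(−μ) μ^j/j! ≈ 0.9482.

0.9482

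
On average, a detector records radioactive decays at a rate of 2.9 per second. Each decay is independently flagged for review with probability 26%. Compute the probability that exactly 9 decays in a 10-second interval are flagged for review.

0.1153

Thinning: the decays that are flagged for review themselves form a Poisson process with rate 0.26 × 2.9 = 0.754 per second.
Over the interval, μ = 0.754 × 10 = 7.54 (a 10-second interval = 10 seconds).
P(N = 9) = e^(−7.54) · 7.54^9/9! ≈ 0.1153.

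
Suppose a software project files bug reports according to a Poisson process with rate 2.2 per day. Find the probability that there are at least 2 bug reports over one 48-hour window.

Over the interval, μ = 2.2 × 2 = 4.4 (a 48-hour window = 2 days).
P(N ≥ 2) = 1 − P(N ≤ 1) = 1 − Σ_{j=0}^{1} e^(−μ) μ^j/j! ≈ 0.9337.

0.9337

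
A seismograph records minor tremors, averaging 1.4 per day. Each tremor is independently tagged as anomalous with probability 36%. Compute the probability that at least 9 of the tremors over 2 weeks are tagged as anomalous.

Thinning: the tremors that are tagged as anomalous themselves form a Poisson process with rate 0.36 × 1.4 = 0.504 per day.
Over the interval, μ = 0.504 × 14 = 7.056 (2 weeks = 14 days).
P(N ≥ 9) = 1 − P(N ≤ 8) ≈ 0.2782.

0.2782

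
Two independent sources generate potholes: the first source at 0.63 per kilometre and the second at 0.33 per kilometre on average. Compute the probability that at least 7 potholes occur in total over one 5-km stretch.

Independent Poisson processes superpose: combined rate λ = 0.63 + 0.33 = 0.96 per kilometre.
Over the interval, μ = 0.96 × 5 = 4.8 (a 5-km stretch = 5 kilometres).
P(N ≥ 7) = 1 − P(N ≤ 6) ≈ 0.2092.

0.2092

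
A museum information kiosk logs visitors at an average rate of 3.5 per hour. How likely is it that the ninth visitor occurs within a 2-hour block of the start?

0.2709

Over the interval, μ = 3.5 × 2 = 7 (a 2-hour block = 2 hours).
The ninth arrival falls in the interval iff at least 9 events occur there: P(S_9 ≤ t) = P(N ≥ 9) = 1 − P(N ≤ 8) ≈ 0.2709.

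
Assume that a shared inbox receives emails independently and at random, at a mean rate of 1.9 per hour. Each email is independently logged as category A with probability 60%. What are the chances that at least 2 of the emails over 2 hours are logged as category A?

Thinning: the emails that are logged as category A themselves form a Poisson process with rate 0.6 × 1.9 = 1.14 per hour.
Over the interval, μ = 1.14 × 2 = 2.28 (2 hours).
P(N ≥ 2) = 1 − P(N ≤ 1) ≈ 0.6645.

0.6645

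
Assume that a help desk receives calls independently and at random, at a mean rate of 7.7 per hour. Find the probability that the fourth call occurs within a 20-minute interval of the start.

0.2568

Over the interval, μ = 7.7 × 1/3 ≈ 2.56667 (a 20-minute interval = 1/3 hours).
The fourth arrival falls in the interval iff at least 4 events occur there: P(S_4 ≤ t) = P(N ≥ 4) = 1 − P(N ≤ 3) ≈ 0.2568.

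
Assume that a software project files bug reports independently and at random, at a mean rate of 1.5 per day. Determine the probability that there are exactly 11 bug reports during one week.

0.1180

Over the interval, μ = 1.5 × 7 = 10.5 (a week = 7 days).
P(N = 11) = e^(−μ) μ^11/11! = e^(−10.5) · 10.5^11/39916800 ≈ 0.1180.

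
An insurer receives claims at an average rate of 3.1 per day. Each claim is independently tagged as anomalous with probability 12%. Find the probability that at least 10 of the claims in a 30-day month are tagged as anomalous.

0.6766

Thinning: the claims that are tagged as anomalous themselves form a Poisson process with rate 0.12 × 3.1 = 0.372 per day.
Over the interval, μ = 0.372 × 30 = 11.16 (a 30-day month = 30 days).
P(N ≥ 10) = 1 − P(N ≤ 9) ≈ 0.6766.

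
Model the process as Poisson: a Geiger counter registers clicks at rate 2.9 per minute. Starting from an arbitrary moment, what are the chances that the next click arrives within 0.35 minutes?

Inter-arrival times are exponential with rate λ = 2.9 per minute.
P(T ≤ 0.35) = 1 − e^(−λt) = 1 − e^(−2.9 × 0.35) = 1 − e^(−1.015) ≈ 0.6376.

0.6376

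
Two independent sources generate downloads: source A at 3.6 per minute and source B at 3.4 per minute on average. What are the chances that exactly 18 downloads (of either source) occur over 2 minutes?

Independent Poisson processes superpose: combined rate λ = 3.6 + 3.4 = 7 per minute.
Over the interval, μ = 7 × 2 = 14 (2 minutes).
P(N = 18) = e^(−14) · 14^18/18! ≈ 0.0554.

0.0554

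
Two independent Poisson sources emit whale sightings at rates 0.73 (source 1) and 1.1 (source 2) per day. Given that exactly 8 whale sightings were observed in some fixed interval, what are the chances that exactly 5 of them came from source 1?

Given the total, each event is independently from source 1 with probability p = λ_1/(λ_1+λ_2) = 0.73/1.83 ≈ 0.3989.
So K ~ Binomial(8, 0.73/1.83): P(K = 5) = C(8,5) · (0.73/1.83)^5 · (1.1/1.83)^3 ≈ 0.1228.

0.1228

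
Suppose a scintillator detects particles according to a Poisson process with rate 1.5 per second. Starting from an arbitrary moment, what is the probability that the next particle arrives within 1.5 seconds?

Inter-arrival times are exponential with rate λ = 1.5 per second.
P(T ≤ 1.5) = 1 − e^(−λt) = 1 − e^(−1.5 × 1.5) = 1 − e^(−2.25) ≈ 0.8946.

0.8946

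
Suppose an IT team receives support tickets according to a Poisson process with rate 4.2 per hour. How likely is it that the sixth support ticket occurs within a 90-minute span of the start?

Over the interval, μ = 4.2 × 1.5 = 6.3 (a 90-minute span = 1.5 hours).
The sixth arrival falls in the interval iff at least 6 events occur there: P(S_6 ≤ t) = P(N ≥ 6) = 1 − P(N ≤ 5) ≈ 0.6012.

0.6012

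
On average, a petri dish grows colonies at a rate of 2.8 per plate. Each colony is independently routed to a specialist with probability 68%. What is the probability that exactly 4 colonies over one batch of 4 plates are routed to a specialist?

0.0690

Thinning: the colonies that are routed to a specialist themselves form a Poisson process with rate 0.68 × 2.8 = 1.904 per plate.
Over the interval, μ = 1.904 × 4 = 7.616 (a batch of 4 plates = 4 plates).
P(N = 4) = e^(−7.616) · 7.616^4/4! ≈ 0.0690.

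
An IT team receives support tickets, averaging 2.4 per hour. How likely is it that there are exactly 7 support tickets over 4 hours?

Over the interval, μ = 2.4 × 4 = 9.6 (4 hours).
P(N = 7) = e^(−μ) μ^7/7! = e^(−9.6) · 9.6^7/5040 ≈ 0.1010.

0.1010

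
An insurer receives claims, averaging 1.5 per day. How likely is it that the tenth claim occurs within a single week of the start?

Over the interval, μ = 1.5 × 7 = 10.5 (a week = 7 days).
The tenth arrival falls in the interval iff at least 10 events occur there: P(S_10 ≤ t) = P(N ≥ 10) = 1 − P(N ≤ 9) ≈ 0.6029.

0.6029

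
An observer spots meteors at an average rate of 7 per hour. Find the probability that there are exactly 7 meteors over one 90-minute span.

Over the interval, μ = 7 × 1.5 = 10.5 (a 90-minute span = 1.5 hours).
P(N = 7) = e^(−μ) μ^7/7! = e^(−10.5) · 10.5^7/5040 ≈ 0.0769.

0.0769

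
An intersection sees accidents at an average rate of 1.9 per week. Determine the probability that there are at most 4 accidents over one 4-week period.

0.1249

Over the interval, μ = 1.9 × 4 = 7.6 (a 4-week period = 4 weeks).
P(N ≤ 4) = Σ_{j=0}^{4} e^(−μ) μ^j/j! ≈ 0.1249.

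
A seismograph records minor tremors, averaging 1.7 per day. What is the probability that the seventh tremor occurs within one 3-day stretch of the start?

0.2526

Over the interval, μ = 1.7 × 3 = 5.1 (a 3-day stretch = 3 days).
The seventh arrival falls in the interval iff at least 7 events occur there: P(S_7 ≤ t) = P(N ≥ 7) = 1 − P(N ≤ 6) ≈ 0.2526.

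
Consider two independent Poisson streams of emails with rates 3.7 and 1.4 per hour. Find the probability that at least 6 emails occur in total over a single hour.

0.4016

Independent Poisson processes superpose: combined rate λ = 3.7 + 1.4 = 5.1 per hour.
So μ = 5.1.
P(N ≥ 6) = 1 − P(N ≤ 5) ≈ 0.4016.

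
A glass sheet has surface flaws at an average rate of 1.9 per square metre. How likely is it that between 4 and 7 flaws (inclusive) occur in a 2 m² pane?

Over the interval, μ = 1.9 × 2 = 3.8 (a 2 m² pane = 2 square metres).
P(4 ≤ N ≤ 7) = Σ_{j=4}^{7} e^(−3.8) · 3.8^j/j! ≈ 0.4864.

0.4864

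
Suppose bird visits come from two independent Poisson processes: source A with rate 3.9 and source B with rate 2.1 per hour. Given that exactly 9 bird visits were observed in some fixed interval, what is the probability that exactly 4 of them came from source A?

0.1181

Given the total, each event is independently from source A with probability p = λ_A/(λ_A+λ_B) = 3.9/6 = 0.6500.
So K ~ Binomial(9, 3.9/6): P(K = 4) = C(9,4) · (3.9/6)^4 · (2.1/6)^5 ≈ 0.1181.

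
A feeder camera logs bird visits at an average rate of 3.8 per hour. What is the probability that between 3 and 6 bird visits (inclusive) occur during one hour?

0.6402

With mean μ = 3.8 per hour,
P(3 ≤ N ≤ 6) = Σ_{j=3}^{6} e^(−3.8) · 3.8^j/j! ≈ 0.6402.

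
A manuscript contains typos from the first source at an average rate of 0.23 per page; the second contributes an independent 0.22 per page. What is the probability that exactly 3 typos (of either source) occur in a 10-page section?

Independent Poisson processes superpose: combined rate λ = 0.23 + 0.22 = 0.45 per page.
Over the interval, μ = 0.45 × 10 = 4.5 (a 10-page section = 10 pages).
P(N = 3) = e^(−4.5) · 4.5^3/3! ≈ 0.1687.

0.1687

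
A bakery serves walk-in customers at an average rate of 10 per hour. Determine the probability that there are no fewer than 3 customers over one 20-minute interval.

0.6472

Over the interval, μ = 10 × 1/3 ≈ 3.33333 (a 20-minute interval = 1/3 hours).
P(N ≥ 3) = 1 − P(N ≤ 2) = 1 − Σ_{j=0}^{2} e^(−μ) μ^j/j! ≈ 0.6472.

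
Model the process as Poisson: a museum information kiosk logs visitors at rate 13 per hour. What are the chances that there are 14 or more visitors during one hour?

0.4270

With mean μ = 13 per hour,
P(N ≥ 14) = 1 − P(N ≤ 13) = 1 − Σ_{j=0}^{13} e^(−μ) μ^j/j! ≈ 0.4270.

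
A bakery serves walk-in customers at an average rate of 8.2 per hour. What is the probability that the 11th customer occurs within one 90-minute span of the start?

0.6834

Over the interval, μ = 8.2 × 1.5 = 12.3 (a 90-minute span = 1.5 hours).
The 11th arrival falls in the interval iff at least 11 events occur there: P(S_11 ≤ t) = P(N ≥ 11) = 1 − P(N ≤ 10) ≈ 0.6834.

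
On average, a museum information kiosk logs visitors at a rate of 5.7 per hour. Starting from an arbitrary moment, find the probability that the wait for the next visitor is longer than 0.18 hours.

The wait for the next event is exponential with rate λ = 5.7 per hour.
P(T > 0.18) = e^(−λt) = e^(−5.7 × 0.18) = e^(−1.026) ≈ 0.3584.

0.3584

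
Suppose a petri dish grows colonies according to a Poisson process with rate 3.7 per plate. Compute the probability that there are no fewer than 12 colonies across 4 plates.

0.8016

Over the interval, μ = 3.7 × 4 = 14.8 (4 plates).
P(N ≥ 12) = 1 − P(N ≤ 11) = 1 − Σ_{j=0}^{11} e^(−μ) μ^j/j! ≈ 0.8016.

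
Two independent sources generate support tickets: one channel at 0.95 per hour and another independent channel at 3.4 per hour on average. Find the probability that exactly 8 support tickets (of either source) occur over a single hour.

Independent Poisson processes superpose: combined rate λ = 0.95 + 3.4 = 4.35 per hour.
So μ = 4.35.
P(N = 8) = e^(−4.35) · 4.35^8/8! ≈ 0.0410.

0.0410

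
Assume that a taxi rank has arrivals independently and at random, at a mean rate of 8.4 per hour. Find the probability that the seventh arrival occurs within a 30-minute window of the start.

0.1325

Over the interval, μ = 8.4 × 0.5 = 4.2 (a 30-minute window = 0.5 hours).
The seventh arrival falls in the interval iff at least 7 events occur there: P(S_7 ≤ t) = P(N ≥ 7) = 1 − P(N ≤ 6) ≈ 0.1325.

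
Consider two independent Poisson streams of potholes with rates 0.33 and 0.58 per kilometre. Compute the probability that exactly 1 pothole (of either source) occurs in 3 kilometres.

Independent Poisson processes superpose: combined rate λ = 0.33 + 0.58 = 0.91 per kilometre.
Over the interval, μ = 0.91 × 3 = 2.73 (3 kilometres).
P(N = 1) = e^(−2.73) · 2.73^1/1! ≈ 0.1780.

0.1780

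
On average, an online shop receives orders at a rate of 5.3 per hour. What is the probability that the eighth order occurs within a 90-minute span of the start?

0.5400

Over the interval, μ = 5.3 × 1.5 = 7.95 (a 90-minute span = 1.5 hours).
The eighth arrival falls in the interval iff at least 8 events occur there: P(S_8 ≤ t) = P(N ≥ 8) = 1 − P(N ≤ 7) ≈ 0.5400.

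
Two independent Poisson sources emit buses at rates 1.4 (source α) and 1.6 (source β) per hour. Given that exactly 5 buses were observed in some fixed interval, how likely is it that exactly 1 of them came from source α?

Given the total, each event is independently from source α with probability p = λ_α/(λ_α+λ_β) = 1.4/3 ≈ 0.4667.
So K ~ Binomial(5, 1.4/3): P(K = 1) = C(5,1) · (1.4/3)^1 · (1.6/3)^4 ≈ 0.1888.

0.1888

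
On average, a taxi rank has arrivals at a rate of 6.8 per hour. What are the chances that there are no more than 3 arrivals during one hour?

0.0928

With mean μ = 6.8 per hour,
P(N ≤ 3) = Σ_{j=0}^{3} e^(−μ) μ^j/j! ≈ 0.0928.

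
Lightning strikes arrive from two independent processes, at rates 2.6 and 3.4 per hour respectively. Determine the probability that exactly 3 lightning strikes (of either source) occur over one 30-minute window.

0.2240

Independent Poisson processes superpose: combined rate λ = 2.6 + 3.4 = 6 per hour.
Over the interval, μ = 6 × 0.5 = 3 (a 30-minute window = 0.5 hours).
P(N = 3) = e^(−3) · 3^3/3! ≈ 0.2240.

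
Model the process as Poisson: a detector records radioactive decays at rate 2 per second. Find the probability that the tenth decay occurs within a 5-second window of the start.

Over the interval, μ = 2 × 5 = 10 (a 5-second window = 5 seconds).
The tenth arrival falls in the interval iff at least 10 events occur there: P(S_10 ≤ t) = P(N ≥ 10) = 1 − P(N ≤ 9) ≈ 0.5421.

0.5421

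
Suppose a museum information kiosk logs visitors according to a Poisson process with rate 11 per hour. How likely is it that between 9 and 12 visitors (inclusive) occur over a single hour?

With mean μ = 11 per hour,
P(9 ≤ N ≤ 12) = Σ_{j=9}^{12} e^(−11) · 11^j/j! ≈ 0.4567.

0.4567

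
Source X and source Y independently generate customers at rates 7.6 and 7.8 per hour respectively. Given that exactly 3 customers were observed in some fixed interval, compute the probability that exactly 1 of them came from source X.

0.3798

Given the total, each event is independently from source X with probability p = λ_X/(λ_X+λ_Y) = 7.6/15.4 ≈ 0.4935.
So K ~ Binomial(3, 7.6/15.4): P(K = 1) = C(3,1) · (7.6/15.4)^1 · (7.8/15.4)^2 ≈ 0.3798.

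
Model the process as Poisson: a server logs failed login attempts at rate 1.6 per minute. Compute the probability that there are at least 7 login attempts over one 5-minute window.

Over the interval, μ = 1.6 × 5 = 8 (a 5-minute window = 5 minutes).
P(N ≥ 7) = 1 − P(N ≤ 6) = 1 − Σ_{j=0}^{6} e^(−μ) μ^j/j! ≈ 0.6866.

0.6866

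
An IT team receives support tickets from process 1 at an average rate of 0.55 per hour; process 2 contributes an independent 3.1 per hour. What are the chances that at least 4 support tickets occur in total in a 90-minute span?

Independent Poisson processes superpose: combined rate λ = 0.55 + 3.1 = 3.65 per hour.
Over the interval, μ = 3.65 × 1.5 = 5.475 (a 90-minute span = 1.5 hours).
P(N ≥ 4) = 1 − P(N ≤ 3) ≈ 0.7955.

0.7955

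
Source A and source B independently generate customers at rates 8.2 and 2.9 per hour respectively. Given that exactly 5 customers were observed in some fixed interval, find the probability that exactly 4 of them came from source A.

Given the total, each event is independently from source A with probability p = λ_A/(λ_A+λ_B) = 8.2/11.1 ≈ 0.7387.
So K ~ Binomial(5, 8.2/11.1): P(K = 4) = C(5,4) · (8.2/11.1)^4 · (2.9/11.1)^1 ≈ 0.3891.

0.3891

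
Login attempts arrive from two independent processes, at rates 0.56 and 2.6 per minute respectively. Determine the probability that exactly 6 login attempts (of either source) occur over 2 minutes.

0.1593

Independent Poisson processes superpose: combined rate λ = 0.56 + 2.6 = 3.16 per minute.
Over the interval, μ = 3.16 × 2 = 6.32 (2 minutes).
P(N = 6) = e^(−6.32) · 6.32^6/6! ≈ 0.1593.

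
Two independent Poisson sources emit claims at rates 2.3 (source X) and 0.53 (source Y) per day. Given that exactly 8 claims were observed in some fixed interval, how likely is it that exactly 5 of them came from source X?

0.1304

Given the total, each event is independently from source X with probability p = λ_X/(λ_X+λ_Y) = 2.3/2.83 ≈ 0.8127.
So K ~ Binomial(8, 2.3/2.83): P(K = 5) = C(8,5) · (2.3/2.83)^5 · (0.53/2.83)^3 ≈ 0.1304.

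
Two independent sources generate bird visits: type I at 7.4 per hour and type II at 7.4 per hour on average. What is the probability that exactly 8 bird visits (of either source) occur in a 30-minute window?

0.1363

Independent Poisson processes superpose: combined rate λ = 7.4 + 7.4 = 14.8 per hour.
Over the interval, μ = 14.8 × 0.5 = 7.4 (a 30-minute window = 0.5 hours).
P(N = 8) = e^(−7.4) · 7.4^8/8! ≈ 0.1363.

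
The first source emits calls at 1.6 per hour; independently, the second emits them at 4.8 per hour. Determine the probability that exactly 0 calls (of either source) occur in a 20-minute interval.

0.1184

Independent Poisson processes superpose: combined rate λ = 1.6 + 4.8 = 6.4 per hour.
Over the interval, μ = 6.4 × 1/3 ≈ 2.13333 (a 20-minute interval = 1/3 hours).
P(N = 0) = e^(−2.13333) · 2.13333^0/0! ≈ 0.1184.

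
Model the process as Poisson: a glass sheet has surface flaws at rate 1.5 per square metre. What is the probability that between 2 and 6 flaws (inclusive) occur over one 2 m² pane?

0.7673

Over the interval, μ = 1.5 × 2 = 3 (a 2 m² pane = 2 square metres).
P(2 ≤ N ≤ 6) = Σ_{j=2}^{6} e^(−3) · 3^j/j! ≈ 0.7673.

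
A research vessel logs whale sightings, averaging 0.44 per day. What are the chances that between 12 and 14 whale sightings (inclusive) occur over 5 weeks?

0.2657

Over the interval, μ = 0.44 × 35 = 15.4 (5 weeks = 35 days).
P(12 ≤ N ≤ 14) = Σ_{j=12}^{14} e^(−15.4) · 15.4^j/j! ≈ 0.2657.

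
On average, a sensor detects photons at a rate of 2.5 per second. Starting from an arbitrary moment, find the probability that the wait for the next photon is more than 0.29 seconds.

0.4843

The wait for the next event is exponential with rate λ = 2.5 per second.
P(T > 0.29) = e^(−λt) = e^(−2.5 × 0.29) = e^(−0.725) ≈ 0.4843.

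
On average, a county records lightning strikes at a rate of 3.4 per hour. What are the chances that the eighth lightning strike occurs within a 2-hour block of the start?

0.3715

Over the interval, μ = 3.4 × 2 = 6.8 (a 2-hour block = 2 hours).
The eighth arrival falls in the interval iff at least 8 events occur there: P(S_8 ≤ t) = P(N ≥ 8) = 1 − P(N ≤ 7) ≈ 0.3715.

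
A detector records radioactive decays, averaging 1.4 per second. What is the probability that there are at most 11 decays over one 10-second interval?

Over the interval, μ = 1.4 × 10 = 14 (a 10-second interval = 10 seconds).
P(N ≤ 11) = Σ_{j=0}^{11} e^(−μ) μ^j/j! ≈ 0.2600.

0.2600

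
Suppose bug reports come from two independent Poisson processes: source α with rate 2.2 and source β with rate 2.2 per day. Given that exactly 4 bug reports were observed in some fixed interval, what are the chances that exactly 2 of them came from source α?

Given the total, each event is independently from source α with probability p = λ_α/(λ_α+λ_β) = 2.2/4.4 = 0.5000.
So K ~ Binomial(4, 2.2/4.4): P(K = 2) = C(4,2) · (2.2/4.4)^2 · (2.2/4.4)^2 ≈ 0.3750.

0.3750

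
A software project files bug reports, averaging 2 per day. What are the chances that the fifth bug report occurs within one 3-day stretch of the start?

0.7149

Over the interval, μ = 2 × 3 = 6 (a 3-day stretch = 3 days).
The fifth arrival falls in the interval iff at least 5 events occur there: P(S_5 ≤ t) = P(N ≥ 5) = 1 − P(N ≤ 4) ≈ 0.7149.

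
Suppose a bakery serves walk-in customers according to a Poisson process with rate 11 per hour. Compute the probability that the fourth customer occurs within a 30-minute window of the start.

0.7983

Over the interval, μ = 11 × 0.5 = 5.5 (a 30-minute window = 0.5 hours).
The fourth arrival falls in the interval iff at least 4 events occur there: P(S_4 ≤ t) = P(N ≥ 4) = 1 − P(N ≤ 3) ≈ 0.7983.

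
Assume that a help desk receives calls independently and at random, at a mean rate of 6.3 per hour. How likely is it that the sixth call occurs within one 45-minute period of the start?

0.3359

Over the interval, μ = 6.3 × 0.75 = 4.725 (a 45-minute period = 0.75 hours).
The sixth arrival falls in the interval iff at least 6 events occur there: P(S_6 ≤ t) = P(N ≥ 6) = 1 − P(N ≤ 5) ≈ 0.3359.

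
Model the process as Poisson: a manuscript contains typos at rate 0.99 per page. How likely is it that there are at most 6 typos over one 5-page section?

0.7695

Over the interval, μ = 0.99 × 5 = 4.95 (a 5-page section = 5 pages).
P(N ≤ 6) = Σ_{j=0}^{6} e^(−μ) μ^j/j! ≈ 0.7695.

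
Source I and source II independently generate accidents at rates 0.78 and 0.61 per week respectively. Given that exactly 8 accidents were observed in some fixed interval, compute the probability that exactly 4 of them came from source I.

0.2574

Given the total, each event is independently from source I with probability p = λ_I/(λ_I+λ_II) = 0.78/1.39 ≈ 0.5612.
So K ~ Binomial(8, 0.78/1.39): P(K = 4) = C(8,4) · (0.78/1.39)^4 · (0.61/1.39)^4 ≈ 0.2574.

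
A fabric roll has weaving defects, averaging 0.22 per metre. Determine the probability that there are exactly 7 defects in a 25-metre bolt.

0.1234

Over the interval, μ = 0.22 × 25 = 5.5 (a 25-metre bolt = 25 metres).
P(N = 7) = e^(−μ) μ^7/7! = e^(−5.5) · 5.5^7/5040 ≈ 0.1234.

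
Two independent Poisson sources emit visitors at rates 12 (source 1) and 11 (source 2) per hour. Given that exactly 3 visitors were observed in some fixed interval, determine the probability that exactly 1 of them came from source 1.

0.3580

Given the total, each event is independently from source 1 with probability p = λ_1/(λ_1+λ_2) = 12/23 ≈ 0.5217.
So K ~ Binomial(3, 12/23): P(K = 1) = C(3,1) · (12/23)^1 · (11/23)^2 ≈ 0.3580.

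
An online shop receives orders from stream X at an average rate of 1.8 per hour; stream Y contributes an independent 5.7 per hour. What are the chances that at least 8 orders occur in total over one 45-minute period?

0.2062

Independent Poisson processes superpose: combined rate λ = 1.8 + 5.7 = 7.5 per hour.
Over the interval, μ = 7.5 × 0.75 = 5.625 (a 45-minute period = 0.75 hours).
P(N ≥ 8) = 1 − P(N ≤ 7) ≈ 0.2062.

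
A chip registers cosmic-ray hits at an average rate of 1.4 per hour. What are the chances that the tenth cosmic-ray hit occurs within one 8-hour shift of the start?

0.6808

Over the interval, μ = 1.4 × 8 = 11.2 (an 8-hour shift = 8 hours).
The tenth arrival falls in the interval iff at least 10 events occur there: P(S_10 ≤ t) = P(N ≥ 10) = 1 − P(N ≤ 9) ≈ 0.6808.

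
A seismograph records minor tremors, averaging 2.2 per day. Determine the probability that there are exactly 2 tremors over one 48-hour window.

0.1188

Over the interval, μ = 2.2 × 2 = 4.4 (a 48-hour window = 2 days).
P(N = 2) = e^(−μ) μ^2/2! = e^(−4.4) · 4.4^2/2 ≈ 0.1188.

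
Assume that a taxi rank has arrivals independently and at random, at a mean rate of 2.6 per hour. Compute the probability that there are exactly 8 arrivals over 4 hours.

0.1033

Over the interval, μ = 2.6 × 4 = 10.4 (4 hours).
P(N = 8) = e^(−μ) μ^8/8! = e^(−10.4) · 10.4^8/40320 ≈ 0.1033.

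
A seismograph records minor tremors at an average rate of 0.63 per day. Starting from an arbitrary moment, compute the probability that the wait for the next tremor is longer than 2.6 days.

The wait for the next event is exponential with rate λ = 0.63 per day.
P(T > 2.6) = e^(−λt) = e^(−0.63 × 2.6) = e^(−1.638) ≈ 0.1944.

0.1944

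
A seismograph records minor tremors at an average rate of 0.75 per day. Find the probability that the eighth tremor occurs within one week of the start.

0.1608

Over the interval, μ = 0.75 × 7 = 5.25 (a week = 7 days).
The eighth arrival falls in the interval iff at least 8 events occur there: P(S_8 ≤ t) = P(N ≥ 8) = 1 − P(N ≤ 7) ≈ 0.1608.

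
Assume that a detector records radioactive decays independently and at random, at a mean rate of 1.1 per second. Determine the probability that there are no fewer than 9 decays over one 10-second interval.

Over the interval, μ = 1.1 × 10 = 11 (a 10-second interval = 10 seconds).
P(N ≥ 9) = 1 − P(N ≤ 8) = 1 − Σ_{j=0}^{8} e^(−μ) μ^j/j! ≈ 0.7680.

0.7680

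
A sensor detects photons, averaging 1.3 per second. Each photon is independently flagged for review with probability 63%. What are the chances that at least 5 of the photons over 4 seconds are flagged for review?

Thinning: the photons that are flagged for review themselves form a Poisson process with rate 0.63 × 1.3 = 0.819 per second.
Over the interval, μ = 0.819 × 4 = 3.276 (4 seconds).
P(N ≥ 5) = 1 − P(N ≤ 4) ≈ 0.2330.

0.2330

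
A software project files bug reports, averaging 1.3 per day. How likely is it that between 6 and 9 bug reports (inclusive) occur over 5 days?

0.5083

Over the interval, μ = 1.3 × 5 = 6.5 (5 days).
P(6 ≤ N ≤ 9) = Σ_{j=6}^{9} e^(−6.5) · 6.5^j/j! ≈ 0.5083.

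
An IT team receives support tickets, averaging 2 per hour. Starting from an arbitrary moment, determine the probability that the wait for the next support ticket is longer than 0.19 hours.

0.6839

The wait for the next event is exponential with rate λ = 2 per hour.
P(T > 0.19) = e^(−λt) = e^(−2 × 0.19) = e^(−0.38) ≈ 0.6839.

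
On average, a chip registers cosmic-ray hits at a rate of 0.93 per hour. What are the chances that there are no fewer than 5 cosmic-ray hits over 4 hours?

Over the interval, μ = 0.93 × 4 = 3.72 (4 hours).
P(N ≥ 5) = 1 − P(N ≤ 4) = 1 − Σ_{j=0}^{4} e^(−μ) μ^j/j! ≈ 0.3166.

0.3166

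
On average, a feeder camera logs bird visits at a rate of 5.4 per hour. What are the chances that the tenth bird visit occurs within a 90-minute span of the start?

Over the interval, μ = 5.4 × 1.5 = 8.1 (a 90-minute span = 1.5 hours).
The tenth arrival falls in the interval iff at least 10 events occur there: P(S_10 ≤ t) = P(N ≥ 10) = 1 − P(N ≤ 9) ≈ 0.2959.

0.2959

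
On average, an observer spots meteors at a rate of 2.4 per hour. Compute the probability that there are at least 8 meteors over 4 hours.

Over the interval, μ = 2.4 × 4 = 9.6 (4 hours).
P(N ≥ 8) = 1 − P(N ≤ 7) = 1 − Σ_{j=0}^{7} e^(−μ) μ^j/j! ≈ 0.7416.

0.7416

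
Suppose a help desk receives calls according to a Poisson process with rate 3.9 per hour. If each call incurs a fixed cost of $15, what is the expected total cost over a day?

E[N] = 3.9 × 24 = 93.6 (a day = 24 hours); E[cost] = 93.6 × $15 = $1404.

$1404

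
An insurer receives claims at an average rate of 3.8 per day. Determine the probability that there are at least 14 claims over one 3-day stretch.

Over the interval, μ = 3.8 × 3 = 11.4 (a 3-day stretch = 3 days).
P(N ≥ 14) = 1 − P(N ≤ 13) = 1 − Σ_{j=0}^{13} e^(−μ) μ^j/j! ≈ 0.2570.

0.2570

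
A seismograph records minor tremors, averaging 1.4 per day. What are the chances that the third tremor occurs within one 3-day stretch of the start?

0.7898

Over the interval, μ = 1.4 × 3 = 4.2 (a 3-day stretch = 3 days).
The third arrival falls in the interval iff at least 3 events occur there: P(S_3 ≤ t) = P(N ≥ 3) = 1 − P(N ≤ 2) ≈ 0.7898.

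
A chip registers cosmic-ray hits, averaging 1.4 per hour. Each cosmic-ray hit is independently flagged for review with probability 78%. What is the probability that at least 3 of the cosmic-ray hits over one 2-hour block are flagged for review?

Thinning: the cosmic-ray hits that are flagged for review themselves form a Poisson process with rate 0.78 × 1.4 = 1.092 per hour.
Over the interval, μ = 1.092 × 2 = 2.184 (a 2-hour block = 2 hours).
P(N ≥ 3) = 1 − P(N ≤ 2) ≈ 0.3730.

0.3730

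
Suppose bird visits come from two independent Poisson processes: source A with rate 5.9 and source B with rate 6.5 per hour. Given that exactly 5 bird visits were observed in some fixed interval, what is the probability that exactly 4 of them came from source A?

Given the total, each event is independently from source A with probability p = λ_A/(λ_A+λ_B) = 5.9/12.4 ≈ 0.4758.
So K ~ Binomial(5, 5.9/12.4): P(K = 4) = C(5,4) · (5.9/12.4)^4 · (6.5/12.4)^1 ≈ 0.1343.

0.1343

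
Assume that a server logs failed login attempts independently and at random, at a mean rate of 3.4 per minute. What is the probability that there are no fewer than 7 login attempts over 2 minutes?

Over the interval, μ = 3.4 × 2 = 6.8 (2 minutes).
P(N ≥ 7) = 1 − P(N ≤ 6) = 1 − Σ_{j=0}^{6} e^(−μ) μ^j/j! ≈ 0.5201.

0.5201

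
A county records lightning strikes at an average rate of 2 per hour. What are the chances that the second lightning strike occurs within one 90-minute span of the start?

Over the interval, μ = 2 × 1.5 = 3 (a 90-minute span = 1.5 hours).
The second arrival falls in the interval iff at least 2 events occur there: P(S_2 ≤ t) = P(N ≥ 2) = 1 − P(N ≤ 1) ≈ 0.8009.

0.8009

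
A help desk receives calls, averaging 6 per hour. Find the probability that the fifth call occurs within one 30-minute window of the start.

Over the interval, μ = 6 × 0.5 = 3 (a 30-minute window = 0.5 hours).
The fifth arrival falls in the interval iff at least 5 events occur there: P(S_5 ≤ t) = P(N ≥ 5) = 1 − P(N ≤ 4) ≈ 0.1847.

0.1847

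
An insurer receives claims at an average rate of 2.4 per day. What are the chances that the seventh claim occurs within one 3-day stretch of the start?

Over the interval, μ = 2.4 × 3 = 7.2 (a 3-day stretch = 3 days).
The seventh arrival falls in the interval iff at least 7 events occur there: P(S_7 ≤ t) = P(N ≥ 7) = 1 − P(N ≤ 6) ≈ 0.5796.

0.5796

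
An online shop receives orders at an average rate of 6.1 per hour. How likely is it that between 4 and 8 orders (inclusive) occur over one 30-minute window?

0.3597

Over the interval, μ = 6.1 × 0.5 = 3.05 (a 30-minute window = 0.5 hours).
P(4 ≤ N ≤ 8) = Σ_{j=4}^{8} e^(−3.05) · 3.05^j/j! ≈ 0.3597.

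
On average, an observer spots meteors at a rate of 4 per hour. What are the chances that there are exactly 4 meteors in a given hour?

0.1954

With mean μ = 4 per hour,
P(N = 4) = e^(−μ) μ^4/4! = e^(−4) · 4^4/24 ≈ 0.1954.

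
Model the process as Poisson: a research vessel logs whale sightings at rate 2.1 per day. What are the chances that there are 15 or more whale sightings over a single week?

0.5033

Over the interval, μ = 2.1 × 7 = 14.7 (a week = 7 days).
P(N ≥ 15) = 1 − P(N ≤ 14) = 1 − Σ_{j=0}^{14} e^(−μ) μ^j/j! ≈ 0.5033.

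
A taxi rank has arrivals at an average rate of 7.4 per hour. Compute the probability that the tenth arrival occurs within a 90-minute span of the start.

0.6702

Over the interval, μ = 7.4 × 1.5 = 11.1 (a 90-minute span = 1.5 hours).
The tenth arrival falls in the interval iff at least 10 events occur there: P(S_10 ≤ t) = P(N ≥ 10) = 1 − P(N ≤ 9) ≈ 0.6702.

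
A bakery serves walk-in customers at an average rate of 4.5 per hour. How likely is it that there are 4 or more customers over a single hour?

With mean μ = 4.5 per hour,
P(N ≥ 4) = 1 − P(N ≤ 3) = 1 − Σ_{j=0}^{3} e^(−μ) μ^j/j! ≈ 0.6577.

0.6577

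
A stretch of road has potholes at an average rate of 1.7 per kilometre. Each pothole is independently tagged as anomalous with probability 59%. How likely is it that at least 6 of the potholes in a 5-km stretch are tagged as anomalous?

0.3867

Thinning: the potholes that are tagged as anomalous themselves form a Poisson process with rate 0.59 × 1.7 = 1.003 per kilometre.
Over the interval, μ = 1.003 × 5 = 5.015 (a 5-km stretch = 5 kilometres).
P(N ≥ 6) = 1 − P(N ≤ 5) ≈ 0.3867.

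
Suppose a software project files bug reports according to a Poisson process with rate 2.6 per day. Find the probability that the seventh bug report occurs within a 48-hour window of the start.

Over the interval, μ = 2.6 × 2 = 5.2 (a 48-hour window = 2 days).
The seventh arrival falls in the interval iff at least 7 events occur there: P(S_7 ≤ t) = P(N ≥ 7) = 1 − P(N ≤ 6) ≈ 0.2676.

0.2676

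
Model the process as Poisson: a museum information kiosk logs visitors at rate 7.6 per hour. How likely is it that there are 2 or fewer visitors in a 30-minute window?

0.2689

Over the interval, μ = 7.6 × 0.5 = 3.8 (a 30-minute window = 0.5 hours).
P(N ≤ 2) = Σ_{j=0}^{2} e^(−μ) μ^j/j! ≈ 0.2689.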